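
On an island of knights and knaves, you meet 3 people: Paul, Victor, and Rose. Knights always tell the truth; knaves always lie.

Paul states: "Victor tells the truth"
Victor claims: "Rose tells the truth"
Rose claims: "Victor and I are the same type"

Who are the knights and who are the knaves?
Paul is a knight.
Victor is a knight.
Rose is a knight.

Verification:
- Paul (knight) says "Victor tells the truth" - this is TRUE because Victor is a knight.
- Victor (knight) says "Rose tells the truth" - this is TRUE because Rose is a knight.
- Rose (knight) says "Victor and I are the same type" - this is TRUE because Rose is a knight and Victor is a knight.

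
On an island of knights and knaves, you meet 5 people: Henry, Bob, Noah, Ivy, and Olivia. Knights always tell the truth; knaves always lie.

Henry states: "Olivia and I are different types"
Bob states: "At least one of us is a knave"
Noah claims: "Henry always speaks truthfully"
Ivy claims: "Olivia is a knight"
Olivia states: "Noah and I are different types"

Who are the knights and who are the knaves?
Henry is a knave.
Bob is a knight.
Noah is a knave.
Ivy is a knave.
Olivia is a knave.

Verification:
- Henry (knave) says "Olivia and I are different types" - this is FALSE (a lie) because Henry is a knave and Olivia is a knave.
- Bob (knight) says "At least one of us is a knave" - this is TRUE because Henry, Noah, Ivy, and Olivia are knaves.
- Noah (knave) says "Henry always speaks truthfully" - this is FALSE (a lie) because Henry is a knave.
- Ivy (knave) says "Olivia is a knight" - this is FALSE (a lie) because Olivia is a knave.
- Olivia (knave) says "Noah and I are different types" - this is FALSE (a lie) because Olivia is a knave and Noah is a knave.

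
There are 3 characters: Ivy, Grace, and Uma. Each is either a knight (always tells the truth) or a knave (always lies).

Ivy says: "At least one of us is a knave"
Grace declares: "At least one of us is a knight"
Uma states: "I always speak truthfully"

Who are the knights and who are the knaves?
Ivy is a knight.
Grace is a knight.
Uma is a knave.

Verification:
- Ivy (knight) says "At least one of us is a knave" - this is TRUE because Uma is a knave.
- Grace (knight) says "At least one of us is a knight" - this is TRUE because Ivy and Grace are knights.
- Uma (knave) says "I always speak truthfully" - this is FALSE (a lie) because Uma is a knave.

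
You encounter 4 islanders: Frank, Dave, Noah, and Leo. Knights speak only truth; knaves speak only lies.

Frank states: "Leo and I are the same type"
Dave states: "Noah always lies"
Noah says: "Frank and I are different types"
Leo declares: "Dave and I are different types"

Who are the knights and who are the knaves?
Frank is a knave.
Dave is a knave.
Noah is a knight.
Leo is a knight.

Verification:
- Frank (knave) says "Leo and I are the same type" - this is FALSE (a lie) because Frank is a knave and Leo is a knight.
- Dave (knave) says "Noah always lies" - this is FALSE (a lie) because Noah is a knight.
- Noah (knight) says "Frank and I are different types" - this is TRUE because Noah is a knight and Frank is a knave.
- Leo (knight) says "Dave and I are different types" - this is TRUE because Leo is a knight and Dave is a knave.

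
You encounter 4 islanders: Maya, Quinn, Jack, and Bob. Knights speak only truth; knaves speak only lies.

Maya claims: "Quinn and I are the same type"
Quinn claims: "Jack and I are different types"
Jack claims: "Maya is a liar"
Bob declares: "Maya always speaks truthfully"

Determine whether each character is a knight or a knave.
Maya is a knight.
Quinn is a knight.
Jack is a knave.
Bob is a knight.

Verification:
- Maya (knight) says "Quinn and I are the same type" - this is TRUE because Maya is a knight and Quinn is a knight.
- Quinn (knight) says "Jack and I are different types" - this is TRUE because Quinn is a knight and Jack is a knave.
- Jack (knave) says "Maya is a liar" - this is FALSE (a lie) because Maya is a knight.
- Bob (knight) says "Maya always speaks truthfully" - this is TRUE because Maya is a knight.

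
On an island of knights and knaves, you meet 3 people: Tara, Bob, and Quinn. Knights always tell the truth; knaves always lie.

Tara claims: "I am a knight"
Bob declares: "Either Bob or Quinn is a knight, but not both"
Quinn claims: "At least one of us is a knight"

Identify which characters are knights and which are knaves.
Tara is a knave.
Bob is a knave.
Quinn is a knave.

Verification:
- Tara (knave) says "I am a knight" - this is FALSE (a lie) because Tara is a knave.
- Bob (knave) says "Either Bob or Quinn is a knight, but not both" - this is FALSE (a lie) because Bob is a knave and Quinn is a knave.
- Quinn (knave) says "At least one of us is a knight" - this is FALSE (a lie) because no one is a knight.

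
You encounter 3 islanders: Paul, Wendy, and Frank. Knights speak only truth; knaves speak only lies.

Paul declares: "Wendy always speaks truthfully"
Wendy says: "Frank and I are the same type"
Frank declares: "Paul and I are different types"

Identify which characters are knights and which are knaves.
Paul is a knave.
Wendy is a knave.
Frank is a knight.

Verification:
- Paul (knave) says "Wendy always speaks truthfully" - this is FALSE (a lie) because Wendy is a knave.
- Wendy (knave) says "Frank and I are the same type" - this is FALSE (a lie) because Wendy is a knave and Frank is a knight.
- Frank (knight) says "Paul and I are different types" - this is TRUE because Frank is a knight and Paul is a knave.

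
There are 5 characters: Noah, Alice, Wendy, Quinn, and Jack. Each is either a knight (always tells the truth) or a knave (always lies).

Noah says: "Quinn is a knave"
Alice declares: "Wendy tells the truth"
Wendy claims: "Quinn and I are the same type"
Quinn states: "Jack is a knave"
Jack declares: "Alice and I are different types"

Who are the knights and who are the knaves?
Noah is a knave.
Alice is a knave.
Wendy is a knave.
Quinn is a knight.
Jack is a knave.

Verification:
- Noah (knave) says "Quinn is a knave" - this is FALSE (a lie) because Quinn is a knight.
- Alice (knave) says "Wendy tells the truth" - this is FALSE (a lie) because Wendy is a knave.
- Wendy (knave) says "Quinn and I are the same type" - this is FALSE (a lie) because Wendy is a knave and Quinn is a knight.
- Quinn (knight) says "Jack is a knave" - this is TRUE because Jack is a knave.
- Jack (knave) says "Alice and I are different types" - this is FALSE (a lie) because Jack is a knave and Alice is a knave.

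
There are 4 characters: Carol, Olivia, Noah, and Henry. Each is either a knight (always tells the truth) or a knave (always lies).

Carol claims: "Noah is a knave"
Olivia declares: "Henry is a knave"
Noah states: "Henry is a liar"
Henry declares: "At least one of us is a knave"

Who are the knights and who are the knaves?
Carol is a knight.
Olivia is a knave.
Noah is a knave.
Henry is a knight.

Verification:
- Carol (knight) says "Noah is a knave" - this is TRUE because Noah is a knave.
- Olivia (knave) says "Henry is a knave" - this is FALSE (a lie) because Henry is a knight.
- Noah (knave) says "Henry is a liar" - this is FALSE (a lie) because Henry is a knight.
- Henry (knight) says "At least one of us is a knave" - this is TRUE because Olivia and Noah are knaves.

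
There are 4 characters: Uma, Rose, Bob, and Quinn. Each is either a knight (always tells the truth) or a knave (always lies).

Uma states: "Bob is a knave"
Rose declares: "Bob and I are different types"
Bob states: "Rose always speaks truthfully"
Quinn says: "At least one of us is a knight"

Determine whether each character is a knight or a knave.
Uma is a knight.
Rose is a knave.
Bob is a knave.
Quinn is a knight.

Verification:
- Uma (knight) says "Bob is a knave" - this is TRUE because Bob is a knave.
- Rose (knave) says "Bob and I are different types" - this is FALSE (a lie) because Rose is a knave and Bob is a knave.
- Bob (knave) says "Rose always speaks truthfully" - this is FALSE (a lie) because Rose is a knave.
- Quinn (knight) says "At least one of us is a knight" - this is TRUE because Uma and Quinn are knights.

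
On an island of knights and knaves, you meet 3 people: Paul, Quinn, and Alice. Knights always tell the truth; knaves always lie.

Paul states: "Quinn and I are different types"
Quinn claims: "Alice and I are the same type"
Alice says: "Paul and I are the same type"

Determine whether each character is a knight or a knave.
Paul is a knight.
Quinn is a knave.
Alice is a knight.

Verification:
- Paul (knight) says "Quinn and I are different types" - this is TRUE because Paul is a knight and Quinn is a knave.
- Quinn (knave) says "Alice and I are the same type" - this is FALSE (a lie) because Quinn is a knave and Alice is a knight.
- Alice (knight) says "Paul and I are the same type" - this is TRUE because Alice is a knight and Paul is a knight.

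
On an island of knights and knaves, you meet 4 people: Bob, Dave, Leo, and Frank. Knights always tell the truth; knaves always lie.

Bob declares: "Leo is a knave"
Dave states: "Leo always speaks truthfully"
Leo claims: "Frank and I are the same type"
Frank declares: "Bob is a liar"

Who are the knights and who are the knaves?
Bob is a knave.
Dave is a knight.
Leo is a knight.
Frank is a knight.

Verification:
- Bob (knave) says "Leo is a knave" - this is FALSE (a lie) because Leo is a knight.
- Dave (knight) says "Leo always speaks truthfully" - this is TRUE because Leo is a knight.
- Leo (knight) says "Frank and I are the same type" - this is TRUE because Leo is a knight and Frank is a knight.
- Frank (knight) says "Bob is a liar" - this is TRUE because Bob is a knave.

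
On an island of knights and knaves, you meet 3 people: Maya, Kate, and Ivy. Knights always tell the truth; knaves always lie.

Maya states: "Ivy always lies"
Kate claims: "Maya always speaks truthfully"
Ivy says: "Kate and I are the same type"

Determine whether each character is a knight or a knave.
Maya is a knight.
Kate is a knight.
Ivy is a knave.

Verification:
- Maya (knight) says "Ivy always lies" - this is TRUE because Ivy is a knave.
- Kate (knight) says "Maya always speaks truthfully" - this is TRUE because Maya is a knight.
- Ivy (knave) says "Kate and I are the same type" - this is FALSE (a lie) because Ivy is a knave and Kate is a knight.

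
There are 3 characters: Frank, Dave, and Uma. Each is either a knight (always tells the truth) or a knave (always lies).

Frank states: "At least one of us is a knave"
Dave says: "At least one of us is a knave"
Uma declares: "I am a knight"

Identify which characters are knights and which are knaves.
Frank is a knight.
Dave is a knight.
Uma is a knave.

Verification:
- Frank (knight) says "At least one of us is a knave" - this is TRUE because Uma is a knave.
- Dave (knight) says "At least one of us is a knave" - this is TRUE because Uma is a knave.
- Uma (knave) says "I am a knight" - this is FALSE (a lie) because Uma is a knave.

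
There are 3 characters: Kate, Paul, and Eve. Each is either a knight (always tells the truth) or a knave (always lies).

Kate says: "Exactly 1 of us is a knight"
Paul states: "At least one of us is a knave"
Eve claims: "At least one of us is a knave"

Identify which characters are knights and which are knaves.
Kate is a knave.
Paul is a knight.
Eve is a knight.

Verification:
- Kate (knave) says "Exactly 1 of us is a knight" - this is FALSE (a lie) because there are 2 knights.
- Paul (knight) says "At least one of us is a knave" - this is TRUE because Kate is a knave.
- Eve (knight) says "At least one of us is a knave" - this is TRUE because Kate is a knave.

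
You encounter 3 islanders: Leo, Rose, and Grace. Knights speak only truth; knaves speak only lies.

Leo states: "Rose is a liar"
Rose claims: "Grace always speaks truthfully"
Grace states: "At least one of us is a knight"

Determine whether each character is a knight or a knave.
Leo is a knave.
Rose is a knight.
Grace is a knight.

Verification:
- Leo (knave) says "Rose is a liar" - this is FALSE (a lie) because Rose is a knight.
- Rose (knight) says "Grace always speaks truthfully" - this is TRUE because Grace is a knight.
- Grace (knight) says "At least one of us is a knight" - this is TRUE because Rose and Grace are knights.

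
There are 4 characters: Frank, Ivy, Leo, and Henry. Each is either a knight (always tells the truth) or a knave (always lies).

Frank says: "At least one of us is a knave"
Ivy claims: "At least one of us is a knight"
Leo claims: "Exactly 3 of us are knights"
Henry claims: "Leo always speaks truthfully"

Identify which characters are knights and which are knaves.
Frank is a knight.
Ivy is a knight.
Leo is a knave.
Henry is a knave.

Verification:
- Frank (knight) says "At least one of us is a knave" - this is TRUE because Leo and Henry are knaves.
- Ivy (knight) says "At least one of us is a knight" - this is TRUE because Frank and Ivy are knights.
- Leo (knave) says "Exactly 3 of us are knights" - this is FALSE (a lie) because there are 2 knights.
- Henry (knave) says "Leo always speaks truthfully" - this is FALSE (a lie) because Leo is a knave.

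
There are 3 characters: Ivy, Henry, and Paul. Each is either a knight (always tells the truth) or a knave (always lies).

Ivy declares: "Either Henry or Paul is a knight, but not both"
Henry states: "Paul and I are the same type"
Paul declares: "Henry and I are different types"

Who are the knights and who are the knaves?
Ivy is a knight.
Henry is a knave.
Paul is a knight.

Verification:
- Ivy (knight) says "Either Henry or Paul is a knight, but not both" - this is TRUE because Henry is a knave and Paul is a knight.
- Henry (knave) says "Paul and I are the same type" - this is FALSE (a lie) because Henry is a knave and Paul is a knight.
- Paul (knight) says "Henry and I are different types" - this is TRUE because Paul is a knight and Henry is a knave.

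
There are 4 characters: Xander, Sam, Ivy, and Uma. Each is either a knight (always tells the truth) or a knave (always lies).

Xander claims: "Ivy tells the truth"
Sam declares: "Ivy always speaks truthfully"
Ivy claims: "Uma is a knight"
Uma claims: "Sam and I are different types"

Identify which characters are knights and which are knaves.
Xander is a knave.
Sam is a knave.
Ivy is a knave.
Uma is a knave.

Verification:
- Xander (knave) says "Ivy tells the truth" - this is FALSE (a lie) because Ivy is a knave.
- Sam (knave) says "Ivy always speaks truthfully" - this is FALSE (a lie) because Ivy is a knave.
- Ivy (knave) says "Uma is a knight" - this is FALSE (a lie) because Uma is a knave.
- Uma (knave) says "Sam and I are different types" - this is FALSE (a lie) because Uma is a knave and Sam is a knave.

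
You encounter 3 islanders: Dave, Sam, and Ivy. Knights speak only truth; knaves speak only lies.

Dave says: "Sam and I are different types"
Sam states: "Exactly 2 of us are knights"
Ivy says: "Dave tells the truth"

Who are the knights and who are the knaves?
Dave is a knave.
Sam is a knave.
Ivy is a knave.

Verification:
- Dave (knave) says "Sam and I are different types" - this is FALSE (a lie) because Dave is a knave and Sam is a knave.
- Sam (knave) says "Exactly 2 of us are knights" - this is FALSE (a lie) because there are 0 knights.
- Ivy (knave) says "Dave tells the truth" - this is FALSE (a lie) because Dave is a knave.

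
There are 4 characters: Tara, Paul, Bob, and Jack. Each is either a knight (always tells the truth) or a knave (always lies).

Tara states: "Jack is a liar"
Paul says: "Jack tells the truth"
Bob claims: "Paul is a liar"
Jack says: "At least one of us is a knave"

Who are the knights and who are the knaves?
Tara is a knave.
Paul is a knight.
Bob is a knave.
Jack is a knight.

Verification:
- Tara (knave) says "Jack is a liar" - this is FALSE (a lie) because Jack is a knight.
- Paul (knight) says "Jack tells the truth" - this is TRUE because Jack is a knight.
- Bob (knave) says "Paul is a liar" - this is FALSE (a lie) because Paul is a knight.
- Jack (knight) says "At least one of us is a knave" - this is TRUE because Tara and Bob are knaves.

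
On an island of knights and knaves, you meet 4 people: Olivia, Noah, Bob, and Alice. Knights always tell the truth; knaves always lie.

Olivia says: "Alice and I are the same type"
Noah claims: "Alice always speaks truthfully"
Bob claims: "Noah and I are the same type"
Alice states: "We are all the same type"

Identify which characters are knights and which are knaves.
Olivia is a knight.
Noah is a knight.
Bob is a knight.
Alice is a knight.

Verification:
- Olivia (knight) says "Alice and I are the same type" - this is TRUE because Olivia is a knight and Alice is a knight.
- Noah (knight) says "Alice always speaks truthfully" - this is TRUE because Alice is a knight.
- Bob (knight) says "Noah and I are the same type" - this is TRUE because Bob is a knight and Noah is a knight.
- Alice (knight) says "We are all the same type" - this is TRUE because Olivia, Noah, Bob, and Alice are knights.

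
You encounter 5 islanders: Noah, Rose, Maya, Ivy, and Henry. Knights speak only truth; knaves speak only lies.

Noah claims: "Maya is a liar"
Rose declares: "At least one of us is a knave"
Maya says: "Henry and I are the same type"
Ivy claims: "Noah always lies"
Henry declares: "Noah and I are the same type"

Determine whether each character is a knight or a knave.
Noah is a knight.
Rose is a knight.
Maya is a knave.
Ivy is a knave.
Henry is a knight.

Verification:
- Noah (knight) says "Maya is a liar" - this is TRUE because Maya is a knave.
- Rose (knight) says "At least one of us is a knave" - this is TRUE because Maya and Ivy are knaves.
- Maya (knave) says "Henry and I are the same type" - this is FALSE (a lie) because Maya is a knave and Henry is a knight.
- Ivy (knave) says "Noah always lies" - this is FALSE (a lie) because Noah is a knight.
- Henry (knight) says "Noah and I are the same type" - this is TRUE because Henry is a knight and Noah is a knight.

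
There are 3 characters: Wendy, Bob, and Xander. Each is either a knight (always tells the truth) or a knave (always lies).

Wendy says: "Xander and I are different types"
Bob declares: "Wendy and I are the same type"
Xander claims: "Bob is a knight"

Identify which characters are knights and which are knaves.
Wendy is a knight.
Bob is a knave.
Xander is a knave.

Verification:
- Wendy (knight) says "Xander and I are different types" - this is TRUE because Wendy is a knight and Xander is a knave.
- Bob (knave) says "Wendy and I are the same type" - this is FALSE (a lie) because Bob is a knave and Wendy is a knight.
- Xander (knave) says "Bob is a knight" - this is FALSE (a lie) because Bob is a knave.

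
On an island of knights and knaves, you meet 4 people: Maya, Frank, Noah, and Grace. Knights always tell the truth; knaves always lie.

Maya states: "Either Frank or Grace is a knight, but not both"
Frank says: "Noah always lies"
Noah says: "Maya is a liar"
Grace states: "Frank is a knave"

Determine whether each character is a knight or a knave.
Maya is a knight.
Frank is a knight.
Noah is a knave.
Grace is a knave.

Verification:
- Maya (knight) says "Either Frank or Grace is a knight, but not both" - this is TRUE because Frank is a knight and Grace is a knave.
- Frank (knight) says "Noah always lies" - this is TRUE because Noah is a knave.
- Noah (knave) says "Maya is a liar" - this is FALSE (a lie) because Maya is a knight.
- Grace (knave) says "Frank is a knave" - this is FALSE (a lie) because Frank is a knight.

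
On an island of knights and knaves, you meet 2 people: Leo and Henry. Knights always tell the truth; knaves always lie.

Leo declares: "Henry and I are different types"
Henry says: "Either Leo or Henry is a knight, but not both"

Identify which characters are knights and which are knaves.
Leo is a knave.
Henry is a knave.

Verification:
- Leo (knave) says "Henry and I are different types" - this is FALSE (a lie) because Leo is a knave and Henry is a knave.
- Henry (knave) says "Either Leo or Henry is a knight, but not both" - this is FALSE (a lie) because Leo is a knave and Henry is a knave.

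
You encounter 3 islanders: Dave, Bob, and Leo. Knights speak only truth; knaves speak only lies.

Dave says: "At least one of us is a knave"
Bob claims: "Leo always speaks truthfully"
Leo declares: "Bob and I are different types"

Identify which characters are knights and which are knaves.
Dave is a knight.
Bob is a knave.
Leo is a knave.

Verification:
- Dave (knight) says "At least one of us is a knave" - this is TRUE because Bob and Leo are knaves.
- Bob (knave) says "Leo always speaks truthfully" - this is FALSE (a lie) because Leo is a knave.
- Leo (knave) says "Bob and I are different types" - this is FALSE (a lie) because Leo is a knave and Bob is a knave.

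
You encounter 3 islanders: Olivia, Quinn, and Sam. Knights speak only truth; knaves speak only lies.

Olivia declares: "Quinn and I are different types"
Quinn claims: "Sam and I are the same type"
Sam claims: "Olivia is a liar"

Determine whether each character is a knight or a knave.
Olivia is a knave.
Quinn is a knave.
Sam is a knight.

Verification:
- Olivia (knave) says "Quinn and I are different types" - this is FALSE (a lie) because Olivia is a knave and Quinn is a knave.
- Quinn (knave) says "Sam and I are the same type" - this is FALSE (a lie) because Quinn is a knave and Sam is a knight.
- Sam (knight) says "Olivia is a liar" - this is TRUE because Olivia is a knave.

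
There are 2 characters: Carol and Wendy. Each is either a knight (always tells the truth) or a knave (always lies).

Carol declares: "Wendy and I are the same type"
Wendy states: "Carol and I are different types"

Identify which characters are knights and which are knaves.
Carol is a knave.
Wendy is a knight.

Verification:
- Carol (knave) says "Wendy and I are the same type" - this is FALSE (a lie) because Carol is a knave and Wendy is a knight.
- Wendy (knight) says "Carol and I are different types" - this is TRUE because Wendy is a knight and Carol is a knave.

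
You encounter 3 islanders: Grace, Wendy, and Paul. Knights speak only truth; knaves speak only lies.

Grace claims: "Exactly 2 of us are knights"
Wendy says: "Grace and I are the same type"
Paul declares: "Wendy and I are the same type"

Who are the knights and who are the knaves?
Grace is a knight.
Wendy is a knight.
Paul is a knave.

Verification:
- Grace (knight) says "Exactly 2 of us are knights" - this is TRUE because there are 2 knights.
- Wendy (knight) says "Grace and I are the same type" - this is TRUE because Wendy is a knight and Grace is a knight.
- Paul (knave) says "Wendy and I are the same type" - this is FALSE (a lie) because Paul is a knave and Wendy is a knight.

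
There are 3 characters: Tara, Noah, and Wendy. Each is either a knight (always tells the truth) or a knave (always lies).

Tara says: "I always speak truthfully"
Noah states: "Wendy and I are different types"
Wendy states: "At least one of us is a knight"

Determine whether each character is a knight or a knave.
Tara is a knave.
Noah is a knave.
Wendy is a knave.

Verification:
- Tara (knave) says "I always speak truthfully" - this is FALSE (a lie) because Tara is a knave.
- Noah (knave) says "Wendy and I are different types" - this is FALSE (a lie) because Noah is a knave and Wendy is a knave.
- Wendy (knave) says "At least one of us is a knight" - this is FALSE (a lie) because no one is a knight.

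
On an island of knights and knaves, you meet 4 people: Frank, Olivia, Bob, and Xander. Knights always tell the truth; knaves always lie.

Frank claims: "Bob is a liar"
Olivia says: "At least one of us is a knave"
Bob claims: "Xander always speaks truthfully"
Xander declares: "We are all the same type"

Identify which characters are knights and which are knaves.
Frank is a knight.
Olivia is a knight.
Bob is a knave.
Xander is a knave.

Verification:
- Frank (knight) says "Bob is a liar" - this is TRUE because Bob is a knave.
- Olivia (knight) says "At least one of us is a knave" - this is TRUE because Bob and Xander are knaves.
- Bob (knave) says "Xander always speaks truthfully" - this is FALSE (a lie) because Xander is a knave.
- Xander (knave) says "We are all the same type" - this is FALSE (a lie) because Frank and Olivia are knights and Bob and Xander are knaves.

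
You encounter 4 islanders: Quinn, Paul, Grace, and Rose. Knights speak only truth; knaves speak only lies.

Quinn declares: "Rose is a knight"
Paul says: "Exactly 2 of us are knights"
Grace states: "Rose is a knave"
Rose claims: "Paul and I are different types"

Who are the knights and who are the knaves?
Quinn is a knave.
Paul is a knave.
Grace is a knight.
Rose is a knave.

Verification:
- Quinn (knave) says "Rose is a knight" - this is FALSE (a lie) because Rose is a knave.
- Paul (knave) says "Exactly 2 of us are knights" - this is FALSE (a lie) because there are 1 knights.
- Grace (knight) says "Rose is a knave" - this is TRUE because Rose is a knave.
- Rose (knave) says "Paul and I are different types" - this is FALSE (a lie) because Rose is a knave and Paul is a knave.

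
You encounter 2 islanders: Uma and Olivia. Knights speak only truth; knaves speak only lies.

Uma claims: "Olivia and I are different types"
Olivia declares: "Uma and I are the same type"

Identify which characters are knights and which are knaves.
Uma is a knight.
Olivia is a knave.

Verification:
- Uma (knight) says "Olivia and I are different types" - this is TRUE because Uma is a knight and Olivia is a knave.
- Olivia (knave) says "Uma and I are the same type" - this is FALSE (a lie) because Olivia is a knave and Uma is a knight.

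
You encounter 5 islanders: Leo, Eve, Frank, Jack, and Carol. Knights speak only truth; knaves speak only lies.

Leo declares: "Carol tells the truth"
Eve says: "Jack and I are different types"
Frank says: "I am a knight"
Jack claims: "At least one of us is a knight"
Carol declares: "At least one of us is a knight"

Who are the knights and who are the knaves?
Leo is a knave.
Eve is a knave.
Frank is a knave.
Jack is a knave.
Carol is a knave.

Verification:
- Leo (knave) says "Carol tells the truth" - this is FALSE (a lie) because Carol is a knave.
- Eve (knave) says "Jack and I are different types" - this is FALSE (a lie) because Eve is a knave and Jack is a knave.
- Frank (knave) says "I am a knight" - this is FALSE (a lie) because Frank is a knave.
- Jack (knave) says "At least one of us is a knight" - this is FALSE (a lie) because no one is a knight.
- Carol (knave) says "At least one of us is a knight" - this is FALSE (a lie) because no one is a knight.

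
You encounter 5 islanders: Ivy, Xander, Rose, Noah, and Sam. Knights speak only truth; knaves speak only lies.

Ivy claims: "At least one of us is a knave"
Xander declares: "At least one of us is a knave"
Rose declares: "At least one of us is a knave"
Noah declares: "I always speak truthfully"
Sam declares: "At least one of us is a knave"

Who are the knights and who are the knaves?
Ivy is a knight.
Xander is a knight.
Rose is a knight.
Noah is a knave.
Sam is a knight.

Verification:
- Ivy (knight) says "At least one of us is a knave" - this is TRUE because Noah is a knave.
- Xander (knight) says "At least one of us is a knave" - this is TRUE because Noah is a knave.
- Rose (knight) says "At least one of us is a knave" - this is TRUE because Noah is a knave.
- Noah (knave) says "I always speak truthfully" - this is FALSE (a lie) because Noah is a knave.
- Sam (knight) says "At least one of us is a knave" - this is TRUE because Noah is a knave.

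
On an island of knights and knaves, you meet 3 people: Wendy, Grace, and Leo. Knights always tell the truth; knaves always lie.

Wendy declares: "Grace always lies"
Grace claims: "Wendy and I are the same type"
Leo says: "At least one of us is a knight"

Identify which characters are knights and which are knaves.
Wendy is a knight.
Grace is a knave.
Leo is a knight.

Verification:
- Wendy (knight) says "Grace always lies" - this is TRUE because Grace is a knave.
- Grace (knave) says "Wendy and I are the same type" - this is FALSE (a lie) because Grace is a knave and Wendy is a knight.
- Leo (knight) says "At least one of us is a knight" - this is TRUE because Wendy and Leo are knights.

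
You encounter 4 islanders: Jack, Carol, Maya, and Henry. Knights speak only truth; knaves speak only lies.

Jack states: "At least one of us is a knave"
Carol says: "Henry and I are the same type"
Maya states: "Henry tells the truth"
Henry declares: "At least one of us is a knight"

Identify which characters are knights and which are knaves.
Jack is a knight.
Carol is a knave.
Maya is a knight.
Henry is a knight.

Verification:
- Jack (knight) says "At least one of us is a knave" - this is TRUE because Carol is a knave.
- Carol (knave) says "Henry and I are the same type" - this is FALSE (a lie) because Carol is a knave and Henry is a knight.
- Maya (knight) says "Henry tells the truth" - this is TRUE because Henry is a knight.
- Henry (knight) says "At least one of us is a knight" - this is TRUE because Jack, Maya, and Henry are knights.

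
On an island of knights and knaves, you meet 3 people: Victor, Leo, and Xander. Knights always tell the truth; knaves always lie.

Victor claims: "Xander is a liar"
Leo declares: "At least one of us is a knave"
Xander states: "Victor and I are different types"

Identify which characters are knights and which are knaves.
Victor is a knave.
Leo is a knight.
Xander is a knight.

Verification:
- Victor (knave) says "Xander is a liar" - this is FALSE (a lie) because Xander is a knight.
- Leo (knight) says "At least one of us is a knave" - this is TRUE because Victor is a knave.
- Xander (knight) says "Victor and I are different types" - this is TRUE because Xander is a knight and Victor is a knave.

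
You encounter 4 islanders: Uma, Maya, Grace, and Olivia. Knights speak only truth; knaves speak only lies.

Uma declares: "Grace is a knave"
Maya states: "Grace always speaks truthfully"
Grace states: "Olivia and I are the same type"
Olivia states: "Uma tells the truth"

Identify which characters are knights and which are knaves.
Uma is a knight.
Maya is a knave.
Grace is a knave.
Olivia is a knight.

Verification:
- Uma (knight) says "Grace is a knave" - this is TRUE because Grace is a knave.
- Maya (knave) says "Grace always speaks truthfully" - this is FALSE (a lie) because Grace is a knave.
- Grace (knave) says "Olivia and I are the same type" - this is FALSE (a lie) because Grace is a knave and Olivia is a knight.
- Olivia (knight) says "Uma tells the truth" - this is TRUE because Uma is a knight.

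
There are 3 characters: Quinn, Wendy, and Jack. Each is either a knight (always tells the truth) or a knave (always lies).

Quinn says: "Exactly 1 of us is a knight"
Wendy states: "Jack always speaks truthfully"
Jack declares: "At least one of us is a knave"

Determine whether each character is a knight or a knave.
Quinn is a knave.
Wendy is a knight.
Jack is a knight.

Verification:
- Quinn (knave) says "Exactly 1 of us is a knight" - this is FALSE (a lie) because there are 2 knights.
- Wendy (knight) says "Jack always speaks truthfully" - this is TRUE because Jack is a knight.
- Jack (knight) says "At least one of us is a knave" - this is TRUE because Quinn is a knave.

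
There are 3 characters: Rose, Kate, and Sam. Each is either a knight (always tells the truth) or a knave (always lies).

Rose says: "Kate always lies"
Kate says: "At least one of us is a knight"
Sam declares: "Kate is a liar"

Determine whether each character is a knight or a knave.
Rose is a knave.
Kate is a knight.
Sam is a knave.

Verification:
- Rose (knave) says "Kate always lies" - this is FALSE (a lie) because Kate is a knight.
- Kate (knight) says "At least one of us is a knight" - this is TRUE because Kate is a knight.
- Sam (knave) says "Kate is a liar" - this is FALSE (a lie) because Kate is a knight.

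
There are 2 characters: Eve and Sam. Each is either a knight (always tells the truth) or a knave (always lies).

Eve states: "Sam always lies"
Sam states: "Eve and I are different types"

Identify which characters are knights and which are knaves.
Eve is a knave.
Sam is a knight.

Verification:
- Eve (knave) says "Sam always lies" - this is FALSE (a lie) because Sam is a knight.
- Sam (knight) says "Eve and I are different types" - this is TRUE because Sam is a knight and Eve is a knave.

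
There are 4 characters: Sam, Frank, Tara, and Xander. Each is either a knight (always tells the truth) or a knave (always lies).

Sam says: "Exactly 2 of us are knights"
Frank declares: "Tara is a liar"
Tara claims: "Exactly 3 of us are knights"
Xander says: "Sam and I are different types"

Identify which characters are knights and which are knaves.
Sam is a knave.
Frank is a knight.
Tara is a knave.
Xander is a knave.

Verification:
- Sam (knave) says "Exactly 2 of us are knights" - this is FALSE (a lie) because there are 1 knights.
- Frank (knight) says "Tara is a liar" - this is TRUE because Tara is a knave.
- Tara (knave) says "Exactly 3 of us are knights" - this is FALSE (a lie) because there are 1 knights.
- Xander (knave) says "Sam and I are different types" - this is FALSE (a lie) because Xander is a knave and Sam is a knave.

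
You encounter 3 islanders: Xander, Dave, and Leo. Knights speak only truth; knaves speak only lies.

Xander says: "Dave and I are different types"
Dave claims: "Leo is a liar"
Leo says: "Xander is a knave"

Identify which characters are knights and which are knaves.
Xander is a knave.
Dave is a knave.
Leo is a knight.

Verification:
- Xander (knave) says "Dave and I are different types" - this is FALSE (a lie) because Xander is a knave and Dave is a knave.
- Dave (knave) says "Leo is a liar" - this is FALSE (a lie) because Leo is a knight.
- Leo (knight) says "Xander is a knave" - this is TRUE because Xander is a knave.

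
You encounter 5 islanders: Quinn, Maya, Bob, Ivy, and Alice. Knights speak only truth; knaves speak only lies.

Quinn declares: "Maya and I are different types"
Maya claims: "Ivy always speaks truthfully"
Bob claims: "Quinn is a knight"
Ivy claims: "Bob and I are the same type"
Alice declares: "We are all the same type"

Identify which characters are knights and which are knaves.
Quinn is a knight.
Maya is a knave.
Bob is a knight.
Ivy is a knave.
Alice is a knave.

Verification:
- Quinn (knight) says "Maya and I are different types" - this is TRUE because Quinn is a knight and Maya is a knave.
- Maya (knave) says "Ivy always speaks truthfully" - this is FALSE (a lie) because Ivy is a knave.
- Bob (knight) says "Quinn is a knight" - this is TRUE because Quinn is a knight.
- Ivy (knave) says "Bob and I are the same type" - this is FALSE (a lie) because Ivy is a knave and Bob is a knight.
- Alice (knave) says "We are all the same type" - this is FALSE (a lie) because Quinn and Bob are knights and Maya, Ivy, and Alice are knaves.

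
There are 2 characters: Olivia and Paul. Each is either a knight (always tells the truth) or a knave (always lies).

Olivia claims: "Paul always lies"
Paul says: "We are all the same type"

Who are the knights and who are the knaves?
Olivia is a knight.
Paul is a knave.

Verification:
- Olivia (knight) says "Paul always lies" - this is TRUE because Paul is a knave.
- Paul (knave) says "We are all the same type" - this is FALSE (a lie) because Olivia is a knight and Paul is a knave.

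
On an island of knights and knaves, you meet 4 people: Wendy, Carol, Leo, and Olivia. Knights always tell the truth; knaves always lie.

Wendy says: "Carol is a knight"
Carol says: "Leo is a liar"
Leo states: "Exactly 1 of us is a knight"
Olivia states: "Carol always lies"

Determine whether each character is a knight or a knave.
Wendy is a knight.
Carol is a knight.
Leo is a knave.
Olivia is a knave.

Verification:
- Wendy (knight) says "Carol is a knight" - this is TRUE because Carol is a knight.
- Carol (knight) says "Leo is a liar" - this is TRUE because Leo is a knave.
- Leo (knave) says "Exactly 1 of us is a knight" - this is FALSE (a lie) because there are 2 knights.
- Olivia (knave) says "Carol always lies" - this is FALSE (a lie) because Carol is a knight.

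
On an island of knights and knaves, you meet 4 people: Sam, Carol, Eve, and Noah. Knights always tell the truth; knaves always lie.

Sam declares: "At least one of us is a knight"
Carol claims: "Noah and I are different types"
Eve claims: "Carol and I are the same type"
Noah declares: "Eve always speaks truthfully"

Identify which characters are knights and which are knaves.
Sam is a knight.
Carol is a knight.
Eve is a knave.
Noah is a knave.

Verification:
- Sam (knight) says "At least one of us is a knight" - this is TRUE because Sam and Carol are knights.
- Carol (knight) says "Noah and I are different types" - this is TRUE because Carol is a knight and Noah is a knave.
- Eve (knave) says "Carol and I are the same type" - this is FALSE (a lie) because Eve is a knave and Carol is a knight.
- Noah (knave) says "Eve always speaks truthfully" - this is FALSE (a lie) because Eve is a knave.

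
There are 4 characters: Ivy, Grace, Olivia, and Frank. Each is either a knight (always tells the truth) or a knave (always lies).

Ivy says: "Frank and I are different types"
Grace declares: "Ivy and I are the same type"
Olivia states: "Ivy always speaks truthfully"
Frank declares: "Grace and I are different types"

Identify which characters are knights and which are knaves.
Ivy is a knight.
Grace is a knave.
Olivia is a knight.
Frank is a knave.

Verification:
- Ivy (knight) says "Frank and I are different types" - this is TRUE because Ivy is a knight and Frank is a knave.
- Grace (knave) says "Ivy and I are the same type" - this is FALSE (a lie) because Grace is a knave and Ivy is a knight.
- Olivia (knight) says "Ivy always speaks truthfully" - this is TRUE because Ivy is a knight.
- Frank (knave) says "Grace and I are different types" - this is FALSE (a lie) because Frank is a knave and Grace is a knave.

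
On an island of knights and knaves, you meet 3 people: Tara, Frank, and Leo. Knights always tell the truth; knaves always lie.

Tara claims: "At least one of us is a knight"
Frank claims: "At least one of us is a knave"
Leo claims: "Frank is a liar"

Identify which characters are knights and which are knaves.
Tara is a knight.
Frank is a knight.
Leo is a knave.

Verification:
- Tara (knight) says "At least one of us is a knight" - this is TRUE because Tara and Frank are knights.
- Frank (knight) says "At least one of us is a knave" - this is TRUE because Leo is a knave.
- Leo (knave) says "Frank is a liar" - this is FALSE (a lie) because Frank is a knight.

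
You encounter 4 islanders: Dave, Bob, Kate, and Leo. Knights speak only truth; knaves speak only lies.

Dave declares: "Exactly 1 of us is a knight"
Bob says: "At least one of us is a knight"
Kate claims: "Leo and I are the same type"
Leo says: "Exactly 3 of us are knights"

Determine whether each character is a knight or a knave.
Dave is a knave.
Bob is a knight.
Kate is a knight.
Leo is a knight.

Verification:
- Dave (knave) says "Exactly 1 of us is a knight" - this is FALSE (a lie) because there are 3 knights.
- Bob (knight) says "At least one of us is a knight" - this is TRUE because Bob, Kate, and Leo are knights.
- Kate (knight) says "Leo and I are the same type" - this is TRUE because Kate is a knight and Leo is a knight.
- Leo (knight) says "Exactly 3 of us are knights" - this is TRUE because there are 3 knights.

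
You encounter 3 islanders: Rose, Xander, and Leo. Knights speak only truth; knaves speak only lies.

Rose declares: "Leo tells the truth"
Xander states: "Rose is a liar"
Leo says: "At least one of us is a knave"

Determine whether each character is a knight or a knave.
Rose is a knight.
Xander is a knave.
Leo is a knight.

Verification:
- Rose (knight) says "Leo tells the truth" - this is TRUE because Leo is a knight.
- Xander (knave) says "Rose is a liar" - this is FALSE (a lie) because Rose is a knight.
- Leo (knight) says "At least one of us is a knave" - this is TRUE because Xander is a knave.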